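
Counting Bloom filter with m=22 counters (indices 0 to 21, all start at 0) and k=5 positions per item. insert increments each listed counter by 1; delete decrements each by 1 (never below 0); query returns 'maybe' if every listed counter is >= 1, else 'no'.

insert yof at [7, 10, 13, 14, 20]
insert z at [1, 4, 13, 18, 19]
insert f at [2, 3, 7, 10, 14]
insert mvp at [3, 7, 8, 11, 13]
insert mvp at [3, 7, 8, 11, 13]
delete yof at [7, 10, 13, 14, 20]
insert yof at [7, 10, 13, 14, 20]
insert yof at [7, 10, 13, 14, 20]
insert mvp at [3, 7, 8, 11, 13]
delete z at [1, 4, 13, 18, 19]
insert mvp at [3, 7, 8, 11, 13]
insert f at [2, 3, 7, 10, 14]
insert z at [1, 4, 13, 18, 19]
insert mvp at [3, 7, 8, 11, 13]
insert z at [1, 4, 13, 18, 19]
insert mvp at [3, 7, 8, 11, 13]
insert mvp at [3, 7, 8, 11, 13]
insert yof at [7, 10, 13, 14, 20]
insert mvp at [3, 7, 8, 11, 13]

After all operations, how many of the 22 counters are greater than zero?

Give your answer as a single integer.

Answer: 13

Derivation:
Step 1: insert yof at [7, 10, 13, 14, 20] -> counters=[0,0,0,0,0,0,0,1,0,0,1,0,0,1,1,0,0,0,0,0,1,0]
Step 2: insert z at [1, 4, 13, 18, 19] -> counters=[0,1,0,0,1,0,0,1,0,0,1,0,0,2,1,0,0,0,1,1,1,0]
Step 3: insert f at [2, 3, 7, 10, 14] -> counters=[0,1,1,1,1,0,0,2,0,0,2,0,0,2,2,0,0,0,1,1,1,0]
Step 4: insert mvp at [3, 7, 8, 11, 13] -> counters=[0,1,1,2,1,0,0,3,1,0,2,1,0,3,2,0,0,0,1,1,1,0]
Step 5: insert mvp at [3, 7, 8, 11, 13] -> counters=[0,1,1,3,1,0,0,4,2,0,2,2,0,4,2,0,0,0,1,1,1,0]
Step 6: delete yof at [7, 10, 13, 14, 20] -> counters=[0,1,1,3,1,0,0,3,2,0,1,2,0,3,1,0,0,0,1,1,0,0]
Step 7: insert yof at [7, 10, 13, 14, 20] -> counters=[0,1,1,3,1,0,0,4,2,0,2,2,0,4,2,0,0,0,1,1,1,0]
Step 8: insert yof at [7, 10, 13, 14, 20] -> counters=[0,1,1,3,1,0,0,5,2,0,3,2,0,5,3,0,0,0,1,1,2,0]
Step 9: insert mvp at [3, 7, 8, 11, 13] -> counters=[0,1,1,4,1,0,0,6,3,0,3,3,0,6,3,0,0,0,1,1,2,0]
Step 10: delete z at [1, 4, 13, 18, 19] -> counters=[0,0,1,4,0,0,0,6,3,0,3,3,0,5,3,0,0,0,0,0,2,0]
Step 11: insert mvp at [3, 7, 8, 11, 13] -> counters=[0,0,1,5,0,0,0,7,4,0,3,4,0,6,3,0,0,0,0,0,2,0]
Step 12: insert f at [2, 3, 7, 10, 14] -> counters=[0,0,2,6,0,0,0,8,4,0,4,4,0,6,4,0,0,0,0,0,2,0]
Step 13: insert z at [1, 4, 13, 18, 19] -> counters=[0,1,2,6,1,0,0,8,4,0,4,4,0,7,4,0,0,0,1,1,2,0]
Step 14: insert mvp at [3, 7, 8, 11, 13] -> counters=[0,1,2,7,1,0,0,9,5,0,4,5,0,8,4,0,0,0,1,1,2,0]
Step 15: insert z at [1, 4, 13, 18, 19] -> counters=[0,2,2,7,2,0,0,9,5,0,4,5,0,9,4,0,0,0,2,2,2,0]
Step 16: insert mvp at [3, 7, 8, 11, 13] -> counters=[0,2,2,8,2,0,0,10,6,0,4,6,0,10,4,0,0,0,2,2,2,0]
Step 17: insert mvp at [3, 7, 8, 11, 13] -> counters=[0,2,2,9,2,0,0,11,7,0,4,7,0,11,4,0,0,0,2,2,2,0]
Step 18: insert yof at [7, 10, 13, 14, 20] -> counters=[0,2,2,9,2,0,0,12,7,0,5,7,0,12,5,0,0,0,2,2,3,0]
Step 19: insert mvp at [3, 7, 8, 11, 13] -> counters=[0,2,2,10,2,0,0,13,8,0,5,8,0,13,5,0,0,0,2,2,3,0]
Final counters=[0,2,2,10,2,0,0,13,8,0,5,8,0,13,5,0,0,0,2,2,3,0] -> 13 nonzero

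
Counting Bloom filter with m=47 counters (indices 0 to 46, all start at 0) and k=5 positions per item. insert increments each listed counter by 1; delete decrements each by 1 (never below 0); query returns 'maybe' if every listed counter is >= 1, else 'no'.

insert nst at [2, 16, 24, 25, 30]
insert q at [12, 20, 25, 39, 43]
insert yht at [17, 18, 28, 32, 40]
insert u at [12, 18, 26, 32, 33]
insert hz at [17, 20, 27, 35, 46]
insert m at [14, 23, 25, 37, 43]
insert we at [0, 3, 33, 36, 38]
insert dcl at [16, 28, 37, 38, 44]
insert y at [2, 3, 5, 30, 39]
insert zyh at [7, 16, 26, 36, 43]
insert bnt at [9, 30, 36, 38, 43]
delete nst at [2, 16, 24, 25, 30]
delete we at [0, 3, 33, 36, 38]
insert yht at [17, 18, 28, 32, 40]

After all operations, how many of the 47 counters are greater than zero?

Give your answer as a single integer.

Answer: 28

Derivation:
Step 1: insert nst at [2, 16, 24, 25, 30] -> counters=[0,0,1,0,0,0,0,0,0,0,0,0,0,0,0,0,1,0,0,0,0,0,0,0,1,1,0,0,0,0,1,0,0,0,0,0,0,0,0,0,0,0,0,0,0,0,0]
Step 2: insert q at [12, 20, 25, 39, 43] -> counters=[0,0,1,0,0,0,0,0,0,0,0,0,1,0,0,0,1,0,0,0,1,0,0,0,1,2,0,0,0,0,1,0,0,0,0,0,0,0,0,1,0,0,0,1,0,0,0]
Step 3: insert yht at [17, 18, 28, 32, 40] -> counters=[0,0,1,0,0,0,0,0,0,0,0,0,1,0,0,0,1,1,1,0,1,0,0,0,1,2,0,0,1,0,1,0,1,0,0,0,0,0,0,1,1,0,0,1,0,0,0]
Step 4: insert u at [12, 18, 26, 32, 33] -> counters=[0,0,1,0,0,0,0,0,0,0,0,0,2,0,0,0,1,1,2,0,1,0,0,0,1,2,1,0,1,0,1,0,2,1,0,0,0,0,0,1,1,0,0,1,0,0,0]
Step 5: insert hz at [17, 20, 27, 35, 46] -> counters=[0,0,1,0,0,0,0,0,0,0,0,0,2,0,0,0,1,2,2,0,2,0,0,0,1,2,1,1,1,0,1,0,2,1,0,1,0,0,0,1,1,0,0,1,0,0,1]
Step 6: insert m at [14, 23, 25, 37, 43] -> counters=[0,0,1,0,0,0,0,0,0,0,0,0,2,0,1,0,1,2,2,0,2,0,0,1,1,3,1,1,1,0,1,0,2,1,0,1,0,1,0,1,1,0,0,2,0,0,1]
Step 7: insert we at [0, 3, 33, 36, 38] -> counters=[1,0,1,1,0,0,0,0,0,0,0,0,2,0,1,0,1,2,2,0,2,0,0,1,1,3,1,1,1,0,1,0,2,2,0,1,1,1,1,1,1,0,0,2,0,0,1]
Step 8: insert dcl at [16, 28, 37, 38, 44] -> counters=[1,0,1,1,0,0,0,0,0,0,0,0,2,0,1,0,2,2,2,0,2,0,0,1,1,3,1,1,2,0,1,0,2,2,0,1,1,2,2,1,1,0,0,2,1,0,1]
Step 9: insert y at [2, 3, 5, 30, 39] -> counters=[1,0,2,2,0,1,0,0,0,0,0,0,2,0,1,0,2,2,2,0,2,0,0,1,1,3,1,1,2,0,2,0,2,2,0,1,1,2,2,2,1,0,0,2,1,0,1]
Step 10: insert zyh at [7, 16, 26, 36, 43] -> counters=[1,0,2,2,0,1,0,1,0,0,0,0,2,0,1,0,3,2,2,0,2,0,0,1,1,3,2,1,2,0,2,0,2,2,0,1,2,2,2,2,1,0,0,3,1,0,1]
Step 11: insert bnt at [9, 30, 36, 38, 43] -> counters=[1,0,2,2,0,1,0,1,0,1,0,0,2,0,1,0,3,2,2,0,2,0,0,1,1,3,2,1,2,0,3,0,2,2,0,1,3,2,3,2,1,0,0,4,1,0,1]
Step 12: delete nst at [2, 16, 24, 25, 30] -> counters=[1,0,1,2,0,1,0,1,0,1,0,0,2,0,1,0,2,2,2,0,2,0,0,1,0,2,2,1,2,0,2,0,2,2,0,1,3,2,3,2,1,0,0,4,1,0,1]
Step 13: delete we at [0, 3, 33, 36, 38] -> counters=[0,0,1,1,0,1,0,1,0,1,0,0,2,0,1,0,2,2,2,0,2,0,0,1,0,2,2,1,2,0,2,0,2,1,0,1,2,2,2,2,1,0,0,4,1,0,1]
Step 14: insert yht at [17, 18, 28, 32, 40] -> counters=[0,0,1,1,0,1,0,1,0,1,0,0,2,0,1,0,2,3,3,0,2,0,0,1,0,2,2,1,3,0,2,0,3,1,0,1,2,2,2,2,2,0,0,4,1,0,1]
Final counters=[0,0,1,1,0,1,0,1,0,1,0,0,2,0,1,0,2,3,3,0,2,0,0,1,0,2,2,1,3,0,2,0,3,1,0,1,2,2,2,2,2,0,0,4,1,0,1] -> 28 nonzero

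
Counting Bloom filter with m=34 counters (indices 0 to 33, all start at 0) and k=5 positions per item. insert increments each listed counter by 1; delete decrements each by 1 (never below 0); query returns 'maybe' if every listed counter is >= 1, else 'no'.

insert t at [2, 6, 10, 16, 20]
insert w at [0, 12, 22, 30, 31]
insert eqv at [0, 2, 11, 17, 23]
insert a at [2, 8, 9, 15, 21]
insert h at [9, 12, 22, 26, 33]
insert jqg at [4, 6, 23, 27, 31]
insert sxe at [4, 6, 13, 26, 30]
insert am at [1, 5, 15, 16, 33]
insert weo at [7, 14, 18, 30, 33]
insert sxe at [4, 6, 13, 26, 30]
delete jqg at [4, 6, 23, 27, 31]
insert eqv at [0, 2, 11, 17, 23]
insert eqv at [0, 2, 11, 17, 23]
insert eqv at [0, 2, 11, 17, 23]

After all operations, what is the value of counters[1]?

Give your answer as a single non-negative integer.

Step 1: insert t at [2, 6, 10, 16, 20] -> counters=[0,0,1,0,0,0,1,0,0,0,1,0,0,0,0,0,1,0,0,0,1,0,0,0,0,0,0,0,0,0,0,0,0,0]
Step 2: insert w at [0, 12, 22, 30, 31] -> counters=[1,0,1,0,0,0,1,0,0,0,1,0,1,0,0,0,1,0,0,0,1,0,1,0,0,0,0,0,0,0,1,1,0,0]
Step 3: insert eqv at [0, 2, 11, 17, 23] -> counters=[2,0,2,0,0,0,1,0,0,0,1,1,1,0,0,0,1,1,0,0,1,0,1,1,0,0,0,0,0,0,1,1,0,0]
Step 4: insert a at [2, 8, 9, 15, 21] -> counters=[2,0,3,0,0,0,1,0,1,1,1,1,1,0,0,1,1,1,0,0,1,1,1,1,0,0,0,0,0,0,1,1,0,0]
Step 5: insert h at [9, 12, 22, 26, 33] -> counters=[2,0,3,0,0,0,1,0,1,2,1,1,2,0,0,1,1,1,0,0,1,1,2,1,0,0,1,0,0,0,1,1,0,1]
Step 6: insert jqg at [4, 6, 23, 27, 31] -> counters=[2,0,3,0,1,0,2,0,1,2,1,1,2,0,0,1,1,1,0,0,1,1,2,2,0,0,1,1,0,0,1,2,0,1]
Step 7: insert sxe at [4, 6, 13, 26, 30] -> counters=[2,0,3,0,2,0,3,0,1,2,1,1,2,1,0,1,1,1,0,0,1,1,2,2,0,0,2,1,0,0,2,2,0,1]
Step 8: insert am at [1, 5, 15, 16, 33] -> counters=[2,1,3,0,2,1,3,0,1,2,1,1,2,1,0,2,2,1,0,0,1,1,2,2,0,0,2,1,0,0,2,2,0,2]
Step 9: insert weo at [7, 14, 18, 30, 33] -> counters=[2,1,3,0,2,1,3,1,1,2,1,1,2,1,1,2,2,1,1,0,1,1,2,2,0,0,2,1,0,0,3,2,0,3]
Step 10: insert sxe at [4, 6, 13, 26, 30] -> counters=[2,1,3,0,3,1,4,1,1,2,1,1,2,2,1,2,2,1,1,0,1,1,2,2,0,0,3,1,0,0,4,2,0,3]
Step 11: delete jqg at [4, 6, 23, 27, 31] -> counters=[2,1,3,0,2,1,3,1,1,2,1,1,2,2,1,2,2,1,1,0,1,1,2,1,0,0,3,0,0,0,4,1,0,3]
Step 12: insert eqv at [0, 2, 11, 17, 23] -> counters=[3,1,4,0,2,1,3,1,1,2,1,2,2,2,1,2,2,2,1,0,1,1,2,2,0,0,3,0,0,0,4,1,0,3]
Step 13: insert eqv at [0, 2, 11, 17, 23] -> counters=[4,1,5,0,2,1,3,1,1,2,1,3,2,2,1,2,2,3,1,0,1,1,2,3,0,0,3,0,0,0,4,1,0,3]
Step 14: insert eqv at [0, 2, 11, 17, 23] -> counters=[5,1,6,0,2,1,3,1,1,2,1,4,2,2,1,2,2,4,1,0,1,1,2,4,0,0,3,0,0,0,4,1,0,3]
Final counters=[5,1,6,0,2,1,3,1,1,2,1,4,2,2,1,2,2,4,1,0,1,1,2,4,0,0,3,0,0,0,4,1,0,3] -> counters[1]=1

Answer: 1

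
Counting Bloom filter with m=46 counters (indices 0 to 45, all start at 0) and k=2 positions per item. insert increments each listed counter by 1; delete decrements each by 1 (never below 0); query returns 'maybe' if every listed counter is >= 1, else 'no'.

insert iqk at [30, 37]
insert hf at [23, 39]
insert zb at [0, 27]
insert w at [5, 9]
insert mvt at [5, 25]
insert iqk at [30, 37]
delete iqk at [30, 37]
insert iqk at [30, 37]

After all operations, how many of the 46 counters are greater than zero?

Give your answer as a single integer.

Step 1: insert iqk at [30, 37] -> counters=[0,0,0,0,0,0,0,0,0,0,0,0,0,0,0,0,0,0,0,0,0,0,0,0,0,0,0,0,0,0,1,0,0,0,0,0,0,1,0,0,0,0,0,0,0,0]
Step 2: insert hf at [23, 39] -> counters=[0,0,0,0,0,0,0,0,0,0,0,0,0,0,0,0,0,0,0,0,0,0,0,1,0,0,0,0,0,0,1,0,0,0,0,0,0,1,0,1,0,0,0,0,0,0]
Step 3: insert zb at [0, 27] -> counters=[1,0,0,0,0,0,0,0,0,0,0,0,0,0,0,0,0,0,0,0,0,0,0,1,0,0,0,1,0,0,1,0,0,0,0,0,0,1,0,1,0,0,0,0,0,0]
Step 4: insert w at [5, 9] -> counters=[1,0,0,0,0,1,0,0,0,1,0,0,0,0,0,0,0,0,0,0,0,0,0,1,0,0,0,1,0,0,1,0,0,0,0,0,0,1,0,1,0,0,0,0,0,0]
Step 5: insert mvt at [5, 25] -> counters=[1,0,0,0,0,2,0,0,0,1,0,0,0,0,0,0,0,0,0,0,0,0,0,1,0,1,0,1,0,0,1,0,0,0,0,0,0,1,0,1,0,0,0,0,0,0]
Step 6: insert iqk at [30, 37] -> counters=[1,0,0,0,0,2,0,0,0,1,0,0,0,0,0,0,0,0,0,0,0,0,0,1,0,1,0,1,0,0,2,0,0,0,0,0,0,2,0,1,0,0,0,0,0,0]
Step 7: delete iqk at [30, 37] -> counters=[1,0,0,0,0,2,0,0,0,1,0,0,0,0,0,0,0,0,0,0,0,0,0,1,0,1,0,1,0,0,1,0,0,0,0,0,0,1,0,1,0,0,0,0,0,0]
Step 8: insert iqk at [30, 37] -> counters=[1,0,0,0,0,2,0,0,0,1,0,0,0,0,0,0,0,0,0,0,0,0,0,1,0,1,0,1,0,0,2,0,0,0,0,0,0,2,0,1,0,0,0,0,0,0]
Final counters=[1,0,0,0,0,2,0,0,0,1,0,0,0,0,0,0,0,0,0,0,0,0,0,1,0,1,0,1,0,0,2,0,0,0,0,0,0,2,0,1,0,0,0,0,0,0] -> 9 nonzero

Answer: 9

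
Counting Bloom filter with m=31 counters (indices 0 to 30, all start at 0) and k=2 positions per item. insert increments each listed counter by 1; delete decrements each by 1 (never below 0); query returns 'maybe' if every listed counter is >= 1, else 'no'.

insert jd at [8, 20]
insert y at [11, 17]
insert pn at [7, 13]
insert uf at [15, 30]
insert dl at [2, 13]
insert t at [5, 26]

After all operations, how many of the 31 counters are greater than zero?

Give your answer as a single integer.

Step 1: insert jd at [8, 20] -> counters=[0,0,0,0,0,0,0,0,1,0,0,0,0,0,0,0,0,0,0,0,1,0,0,0,0,0,0,0,0,0,0]
Step 2: insert y at [11, 17] -> counters=[0,0,0,0,0,0,0,0,1,0,0,1,0,0,0,0,0,1,0,0,1,0,0,0,0,0,0,0,0,0,0]
Step 3: insert pn at [7, 13] -> counters=[0,0,0,0,0,0,0,1,1,0,0,1,0,1,0,0,0,1,0,0,1,0,0,0,0,0,0,0,0,0,0]
Step 4: insert uf at [15, 30] -> counters=[0,0,0,0,0,0,0,1,1,0,0,1,0,1,0,1,0,1,0,0,1,0,0,0,0,0,0,0,0,0,1]
Step 5: insert dl at [2, 13] -> counters=[0,0,1,0,0,0,0,1,1,0,0,1,0,2,0,1,0,1,0,0,1,0,0,0,0,0,0,0,0,0,1]
Step 6: insert t at [5, 26] -> counters=[0,0,1,0,0,1,0,1,1,0,0,1,0,2,0,1,0,1,0,0,1,0,0,0,0,0,1,0,0,0,1]
Final counters=[0,0,1,0,0,1,0,1,1,0,0,1,0,2,0,1,0,1,0,0,1,0,0,0,0,0,1,0,0,0,1] -> 11 nonzero

Answer: 11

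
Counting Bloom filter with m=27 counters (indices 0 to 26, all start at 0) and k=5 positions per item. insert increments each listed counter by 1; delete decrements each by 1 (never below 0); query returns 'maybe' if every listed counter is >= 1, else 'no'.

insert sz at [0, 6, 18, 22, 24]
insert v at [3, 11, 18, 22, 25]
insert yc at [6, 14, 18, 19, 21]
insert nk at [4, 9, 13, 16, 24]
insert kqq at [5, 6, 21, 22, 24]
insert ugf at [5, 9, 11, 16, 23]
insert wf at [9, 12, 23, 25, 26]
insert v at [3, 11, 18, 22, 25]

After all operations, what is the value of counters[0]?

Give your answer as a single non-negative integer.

Answer: 1

Derivation:
Step 1: insert sz at [0, 6, 18, 22, 24] -> counters=[1,0,0,0,0,0,1,0,0,0,0,0,0,0,0,0,0,0,1,0,0,0,1,0,1,0,0]
Step 2: insert v at [3, 11, 18, 22, 25] -> counters=[1,0,0,1,0,0,1,0,0,0,0,1,0,0,0,0,0,0,2,0,0,0,2,0,1,1,0]
Step 3: insert yc at [6, 14, 18, 19, 21] -> counters=[1,0,0,1,0,0,2,0,0,0,0,1,0,0,1,0,0,0,3,1,0,1,2,0,1,1,0]
Step 4: insert nk at [4, 9, 13, 16, 24] -> counters=[1,0,0,1,1,0,2,0,0,1,0,1,0,1,1,0,1,0,3,1,0,1,2,0,2,1,0]
Step 5: insert kqq at [5, 6, 21, 22, 24] -> counters=[1,0,0,1,1,1,3,0,0,1,0,1,0,1,1,0,1,0,3,1,0,2,3,0,3,1,0]
Step 6: insert ugf at [5, 9, 11, 16, 23] -> counters=[1,0,0,1,1,2,3,0,0,2,0,2,0,1,1,0,2,0,3,1,0,2,3,1,3,1,0]
Step 7: insert wf at [9, 12, 23, 25, 26] -> counters=[1,0,0,1,1,2,3,0,0,3,0,2,1,1,1,0,2,0,3,1,0,2,3,2,3,2,1]
Step 8: insert v at [3, 11, 18, 22, 25] -> counters=[1,0,0,2,1,2,3,0,0,3,0,3,1,1,1,0,2,0,4,1,0,2,4,2,3,3,1]
Final counters=[1,0,0,2,1,2,3,0,0,3,0,3,1,1,1,0,2,0,4,1,0,2,4,2,3,3,1] -> counters[0]=1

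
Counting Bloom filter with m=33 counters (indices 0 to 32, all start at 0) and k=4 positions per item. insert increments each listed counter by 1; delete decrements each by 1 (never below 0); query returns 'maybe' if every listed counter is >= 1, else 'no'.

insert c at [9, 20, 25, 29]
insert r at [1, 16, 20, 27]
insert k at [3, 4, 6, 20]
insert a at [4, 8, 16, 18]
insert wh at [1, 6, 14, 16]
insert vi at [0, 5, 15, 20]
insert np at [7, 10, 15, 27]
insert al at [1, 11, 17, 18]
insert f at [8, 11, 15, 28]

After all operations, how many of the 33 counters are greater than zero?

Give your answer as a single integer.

Step 1: insert c at [9, 20, 25, 29] -> counters=[0,0,0,0,0,0,0,0,0,1,0,0,0,0,0,0,0,0,0,0,1,0,0,0,0,1,0,0,0,1,0,0,0]
Step 2: insert r at [1, 16, 20, 27] -> counters=[0,1,0,0,0,0,0,0,0,1,0,0,0,0,0,0,1,0,0,0,2,0,0,0,0,1,0,1,0,1,0,0,0]
Step 3: insert k at [3, 4, 6, 20] -> counters=[0,1,0,1,1,0,1,0,0,1,0,0,0,0,0,0,1,0,0,0,3,0,0,0,0,1,0,1,0,1,0,0,0]
Step 4: insert a at [4, 8, 16, 18] -> counters=[0,1,0,1,2,0,1,0,1,1,0,0,0,0,0,0,2,0,1,0,3,0,0,0,0,1,0,1,0,1,0,0,0]
Step 5: insert wh at [1, 6, 14, 16] -> counters=[0,2,0,1,2,0,2,0,1,1,0,0,0,0,1,0,3,0,1,0,3,0,0,0,0,1,0,1,0,1,0,0,0]
Step 6: insert vi at [0, 5, 15, 20] -> counters=[1,2,0,1,2,1,2,0,1,1,0,0,0,0,1,1,3,0,1,0,4,0,0,0,0,1,0,1,0,1,0,0,0]
Step 7: insert np at [7, 10, 15, 27] -> counters=[1,2,0,1,2,1,2,1,1,1,1,0,0,0,1,2,3,0,1,0,4,0,0,0,0,1,0,2,0,1,0,0,0]
Step 8: insert al at [1, 11, 17, 18] -> counters=[1,3,0,1,2,1,2,1,1,1,1,1,0,0,1,2,3,1,2,0,4,0,0,0,0,1,0,2,0,1,0,0,0]
Step 9: insert f at [8, 11, 15, 28] -> counters=[1,3,0,1,2,1,2,1,2,1,1,2,0,0,1,3,3,1,2,0,4,0,0,0,0,1,0,2,1,1,0,0,0]
Final counters=[1,3,0,1,2,1,2,1,2,1,1,2,0,0,1,3,3,1,2,0,4,0,0,0,0,1,0,2,1,1,0,0,0] -> 21 nonzero

Answer: 21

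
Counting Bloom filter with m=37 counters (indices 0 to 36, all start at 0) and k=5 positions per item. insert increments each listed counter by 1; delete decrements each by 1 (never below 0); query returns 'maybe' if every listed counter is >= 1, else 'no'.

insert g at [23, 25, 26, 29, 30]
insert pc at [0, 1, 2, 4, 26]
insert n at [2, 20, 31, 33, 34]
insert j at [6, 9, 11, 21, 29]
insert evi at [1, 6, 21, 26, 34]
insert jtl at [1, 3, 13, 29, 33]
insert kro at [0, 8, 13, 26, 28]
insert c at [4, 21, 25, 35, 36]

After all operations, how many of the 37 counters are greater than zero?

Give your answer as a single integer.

Step 1: insert g at [23, 25, 26, 29, 30] -> counters=[0,0,0,0,0,0,0,0,0,0,0,0,0,0,0,0,0,0,0,0,0,0,0,1,0,1,1,0,0,1,1,0,0,0,0,0,0]
Step 2: insert pc at [0, 1, 2, 4, 26] -> counters=[1,1,1,0,1,0,0,0,0,0,0,0,0,0,0,0,0,0,0,0,0,0,0,1,0,1,2,0,0,1,1,0,0,0,0,0,0]
Step 3: insert n at [2, 20, 31, 33, 34] -> counters=[1,1,2,0,1,0,0,0,0,0,0,0,0,0,0,0,0,0,0,0,1,0,0,1,0,1,2,0,0,1,1,1,0,1,1,0,0]
Step 4: insert j at [6, 9, 11, 21, 29] -> counters=[1,1,2,0,1,0,1,0,0,1,0,1,0,0,0,0,0,0,0,0,1,1,0,1,0,1,2,0,0,2,1,1,0,1,1,0,0]
Step 5: insert evi at [1, 6, 21, 26, 34] -> counters=[1,2,2,0,1,0,2,0,0,1,0,1,0,0,0,0,0,0,0,0,1,2,0,1,0,1,3,0,0,2,1,1,0,1,2,0,0]
Step 6: insert jtl at [1, 3, 13, 29, 33] -> counters=[1,3,2,1,1,0,2,0,0,1,0,1,0,1,0,0,0,0,0,0,1,2,0,1,0,1,3,0,0,3,1,1,0,2,2,0,0]
Step 7: insert kro at [0, 8, 13, 26, 28] -> counters=[2,3,2,1,1,0,2,0,1,1,0,1,0,2,0,0,0,0,0,0,1,2,0,1,0,1,4,0,1,3,1,1,0,2,2,0,0]
Step 8: insert c at [4, 21, 25, 35, 36] -> counters=[2,3,2,1,2,0,2,0,1,1,0,1,0,2,0,0,0,0,0,0,1,3,0,1,0,2,4,0,1,3,1,1,0,2,2,1,1]
Final counters=[2,3,2,1,2,0,2,0,1,1,0,1,0,2,0,0,0,0,0,0,1,3,0,1,0,2,4,0,1,3,1,1,0,2,2,1,1] -> 23 nonzero

Answer: 23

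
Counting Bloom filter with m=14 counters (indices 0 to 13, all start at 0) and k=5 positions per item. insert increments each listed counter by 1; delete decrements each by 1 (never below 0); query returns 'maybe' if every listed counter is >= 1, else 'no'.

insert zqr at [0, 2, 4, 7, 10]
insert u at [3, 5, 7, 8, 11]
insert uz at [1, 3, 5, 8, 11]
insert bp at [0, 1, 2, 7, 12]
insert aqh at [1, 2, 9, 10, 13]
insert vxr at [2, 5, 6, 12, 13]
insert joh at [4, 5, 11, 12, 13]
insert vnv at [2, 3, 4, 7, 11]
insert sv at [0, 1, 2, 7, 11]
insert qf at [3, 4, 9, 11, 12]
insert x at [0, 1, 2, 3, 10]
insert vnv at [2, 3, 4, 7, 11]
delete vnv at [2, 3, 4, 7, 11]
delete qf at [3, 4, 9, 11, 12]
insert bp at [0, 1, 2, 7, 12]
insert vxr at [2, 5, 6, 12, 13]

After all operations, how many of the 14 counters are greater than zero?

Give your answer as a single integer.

Step 1: insert zqr at [0, 2, 4, 7, 10] -> counters=[1,0,1,0,1,0,0,1,0,0,1,0,0,0]
Step 2: insert u at [3, 5, 7, 8, 11] -> counters=[1,0,1,1,1,1,0,2,1,0,1,1,0,0]
Step 3: insert uz at [1, 3, 5, 8, 11] -> counters=[1,1,1,2,1,2,0,2,2,0,1,2,0,0]
Step 4: insert bp at [0, 1, 2, 7, 12] -> counters=[2,2,2,2,1,2,0,3,2,0,1,2,1,0]
Step 5: insert aqh at [1, 2, 9, 10, 13] -> counters=[2,3,3,2,1,2,0,3,2,1,2,2,1,1]
Step 6: insert vxr at [2, 5, 6, 12, 13] -> counters=[2,3,4,2,1,3,1,3,2,1,2,2,2,2]
Step 7: insert joh at [4, 5, 11, 12, 13] -> counters=[2,3,4,2,2,4,1,3,2,1,2,3,3,3]
Step 8: insert vnv at [2, 3, 4, 7, 11] -> counters=[2,3,5,3,3,4,1,4,2,1,2,4,3,3]
Step 9: insert sv at [0, 1, 2, 7, 11] -> counters=[3,4,6,3,3,4,1,5,2,1,2,5,3,3]
Step 10: insert qf at [3, 4, 9, 11, 12] -> counters=[3,4,6,4,4,4,1,5,2,2,2,6,4,3]
Step 11: insert x at [0, 1, 2, 3, 10] -> counters=[4,5,7,5,4,4,1,5,2,2,3,6,4,3]
Step 12: insert vnv at [2, 3, 4, 7, 11] -> counters=[4,5,8,6,5,4,1,6,2,2,3,7,4,3]
Step 13: delete vnv at [2, 3, 4, 7, 11] -> counters=[4,5,7,5,4,4,1,5,2,2,3,6,4,3]
Step 14: delete qf at [3, 4, 9, 11, 12] -> counters=[4,5,7,4,3,4,1,5,2,1,3,5,3,3]
Step 15: insert bp at [0, 1, 2, 7, 12] -> counters=[5,6,8,4,3,4,1,6,2,1,3,5,4,3]
Step 16: insert vxr at [2, 5, 6, 12, 13] -> counters=[5,6,9,4,3,5,2,6,2,1,3,5,5,4]
Final counters=[5,6,9,4,3,5,2,6,2,1,3,5,5,4] -> 14 nonzero

Answer: 14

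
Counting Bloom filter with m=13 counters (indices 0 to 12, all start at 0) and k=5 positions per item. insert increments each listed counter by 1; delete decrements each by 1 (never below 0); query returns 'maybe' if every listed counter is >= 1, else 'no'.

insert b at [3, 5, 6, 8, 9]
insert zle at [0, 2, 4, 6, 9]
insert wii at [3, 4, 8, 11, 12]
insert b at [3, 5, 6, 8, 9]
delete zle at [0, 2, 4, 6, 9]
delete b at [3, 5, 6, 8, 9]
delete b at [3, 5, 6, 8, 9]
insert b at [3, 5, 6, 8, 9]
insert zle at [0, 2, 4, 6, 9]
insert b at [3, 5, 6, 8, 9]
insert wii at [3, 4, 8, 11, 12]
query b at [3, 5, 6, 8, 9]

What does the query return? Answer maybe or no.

Step 1: insert b at [3, 5, 6, 8, 9] -> counters=[0,0,0,1,0,1,1,0,1,1,0,0,0]
Step 2: insert zle at [0, 2, 4, 6, 9] -> counters=[1,0,1,1,1,1,2,0,1,2,0,0,0]
Step 3: insert wii at [3, 4, 8, 11, 12] -> counters=[1,0,1,2,2,1,2,0,2,2,0,1,1]
Step 4: insert b at [3, 5, 6, 8, 9] -> counters=[1,0,1,3,2,2,3,0,3,3,0,1,1]
Step 5: delete zle at [0, 2, 4, 6, 9] -> counters=[0,0,0,3,1,2,2,0,3,2,0,1,1]
Step 6: delete b at [3, 5, 6, 8, 9] -> counters=[0,0,0,2,1,1,1,0,2,1,0,1,1]
Step 7: delete b at [3, 5, 6, 8, 9] -> counters=[0,0,0,1,1,0,0,0,1,0,0,1,1]
Step 8: insert b at [3, 5, 6, 8, 9] -> counters=[0,0,0,2,1,1,1,0,2,1,0,1,1]
Step 9: insert zle at [0, 2, 4, 6, 9] -> counters=[1,0,1,2,2,1,2,0,2,2,0,1,1]
Step 10: insert b at [3, 5, 6, 8, 9] -> counters=[1,0,1,3,2,2,3,0,3,3,0,1,1]
Step 11: insert wii at [3, 4, 8, 11, 12] -> counters=[1,0,1,4,3,2,3,0,4,3,0,2,2]
Query b: check counters[3]=4 counters[5]=2 counters[6]=3 counters[8]=4 counters[9]=3 -> maybe

Answer: maybe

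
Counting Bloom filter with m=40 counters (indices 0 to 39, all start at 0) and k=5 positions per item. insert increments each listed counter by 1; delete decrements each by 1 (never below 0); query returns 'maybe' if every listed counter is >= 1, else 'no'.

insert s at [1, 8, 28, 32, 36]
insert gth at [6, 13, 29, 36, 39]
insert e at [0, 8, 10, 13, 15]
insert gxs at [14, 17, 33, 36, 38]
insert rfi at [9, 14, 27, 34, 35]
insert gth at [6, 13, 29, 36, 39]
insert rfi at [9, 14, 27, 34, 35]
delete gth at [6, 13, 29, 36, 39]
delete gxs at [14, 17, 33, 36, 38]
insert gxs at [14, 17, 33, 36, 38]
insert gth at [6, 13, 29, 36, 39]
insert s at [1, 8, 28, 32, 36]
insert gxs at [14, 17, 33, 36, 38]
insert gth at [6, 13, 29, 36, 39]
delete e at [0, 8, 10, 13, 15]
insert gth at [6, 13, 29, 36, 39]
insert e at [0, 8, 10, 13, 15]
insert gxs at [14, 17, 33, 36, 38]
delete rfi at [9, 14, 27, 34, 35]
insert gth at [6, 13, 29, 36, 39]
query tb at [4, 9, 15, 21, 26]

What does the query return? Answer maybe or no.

Step 1: insert s at [1, 8, 28, 32, 36] -> counters=[0,1,0,0,0,0,0,0,1,0,0,0,0,0,0,0,0,0,0,0,0,0,0,0,0,0,0,0,1,0,0,0,1,0,0,0,1,0,0,0]
Step 2: insert gth at [6, 13, 29, 36, 39] -> counters=[0,1,0,0,0,0,1,0,1,0,0,0,0,1,0,0,0,0,0,0,0,0,0,0,0,0,0,0,1,1,0,0,1,0,0,0,2,0,0,1]
Step 3: insert e at [0, 8, 10, 13, 15] -> counters=[1,1,0,0,0,0,1,0,2,0,1,0,0,2,0,1,0,0,0,0,0,0,0,0,0,0,0,0,1,1,0,0,1,0,0,0,2,0,0,1]
Step 4: insert gxs at [14, 17, 33, 36, 38] -> counters=[1,1,0,0,0,0,1,0,2,0,1,0,0,2,1,1,0,1,0,0,0,0,0,0,0,0,0,0,1,1,0,0,1,1,0,0,3,0,1,1]
Step 5: insert rfi at [9, 14, 27, 34, 35] -> counters=[1,1,0,0,0,0,1,0,2,1,1,0,0,2,2,1,0,1,0,0,0,0,0,0,0,0,0,1,1,1,0,0,1,1,1,1,3,0,1,1]
Step 6: insert gth at [6, 13, 29, 36, 39] -> counters=[1,1,0,0,0,0,2,0,2,1,1,0,0,3,2,1,0,1,0,0,0,0,0,0,0,0,0,1,1,2,0,0,1,1,1,1,4,0,1,2]
Step 7: insert rfi at [9, 14, 27, 34, 35] -> counters=[1,1,0,0,0,0,2,0,2,2,1,0,0,3,3,1,0,1,0,0,0,0,0,0,0,0,0,2,1,2,0,0,1,1,2,2,4,0,1,2]
Step 8: delete gth at [6, 13, 29, 36, 39] -> counters=[1,1,0,0,0,0,1,0,2,2,1,0,0,2,3,1,0,1,0,0,0,0,0,0,0,0,0,2,1,1,0,0,1,1,2,2,3,0,1,1]
Step 9: delete gxs at [14, 17, 33, 36, 38] -> counters=[1,1,0,0,0,0,1,0,2,2,1,0,0,2,2,1,0,0,0,0,0,0,0,0,0,0,0,2,1,1,0,0,1,0,2,2,2,0,0,1]
Step 10: insert gxs at [14, 17, 33, 36, 38] -> counters=[1,1,0,0,0,0,1,0,2,2,1,0,0,2,3,1,0,1,0,0,0,0,0,0,0,0,0,2,1,1,0,0,1,1,2,2,3,0,1,1]
Step 11: insert gth at [6, 13, 29, 36, 39] -> counters=[1,1,0,0,0,0,2,0,2,2,1,0,0,3,3,1,0,1,0,0,0,0,0,0,0,0,0,2,1,2,0,0,1,1,2,2,4,0,1,2]
Step 12: insert s at [1, 8, 28, 32, 36] -> counters=[1,2,0,0,0,0,2,0,3,2,1,0,0,3,3,1,0,1,0,0,0,0,0,0,0,0,0,2,2,2,0,0,2,1,2,2,5,0,1,2]
Step 13: insert gxs at [14, 17, 33, 36, 38] -> counters=[1,2,0,0,0,0,2,0,3,2,1,0,0,3,4,1,0,2,0,0,0,0,0,0,0,0,0,2,2,2,0,0,2,2,2,2,6,0,2,2]
Step 14: insert gth at [6, 13, 29, 36, 39] -> counters=[1,2,0,0,0,0,3,0,3,2,1,0,0,4,4,1,0,2,0,0,0,0,0,0,0,0,0,2,2,3,0,0,2,2,2,2,7,0,2,3]
Step 15: delete e at [0, 8, 10, 13, 15] -> counters=[0,2,0,0,0,0,3,0,2,2,0,0,0,3,4,0,0,2,0,0,0,0,0,0,0,0,0,2,2,3,0,0,2,2,2,2,7,0,2,3]
Step 16: insert gth at [6, 13, 29, 36, 39] -> counters=[0,2,0,0,0,0,4,0,2,2,0,0,0,4,4,0,0,2,0,0,0,0,0,0,0,0,0,2,2,4,0,0,2,2,2,2,8,0,2,4]
Step 17: insert e at [0, 8, 10, 13, 15] -> counters=[1,2,0,0,0,0,4,0,3,2,1,0,0,5,4,1,0,2,0,0,0,0,0,0,0,0,0,2,2,4,0,0,2,2,2,2,8,0,2,4]
Step 18: insert gxs at [14, 17, 33, 36, 38] -> counters=[1,2,0,0,0,0,4,0,3,2,1,0,0,5,5,1,0,3,0,0,0,0,0,0,0,0,0,2,2,4,0,0,2,3,2,2,9,0,3,4]
Step 19: delete rfi at [9, 14, 27, 34, 35] -> counters=[1,2,0,0,0,0,4,0,3,1,1,0,0,5,4,1,0,3,0,0,0,0,0,0,0,0,0,1,2,4,0,0,2,3,1,1,9,0,3,4]
Step 20: insert gth at [6, 13, 29, 36, 39] -> counters=[1,2,0,0,0,0,5,0,3,1,1,0,0,6,4,1,0,3,0,0,0,0,0,0,0,0,0,1,2,5,0,0,2,3,1,1,10,0,3,5]
Query tb: check counters[4]=0 counters[9]=1 counters[15]=1 counters[21]=0 counters[26]=0 -> no

Answer: no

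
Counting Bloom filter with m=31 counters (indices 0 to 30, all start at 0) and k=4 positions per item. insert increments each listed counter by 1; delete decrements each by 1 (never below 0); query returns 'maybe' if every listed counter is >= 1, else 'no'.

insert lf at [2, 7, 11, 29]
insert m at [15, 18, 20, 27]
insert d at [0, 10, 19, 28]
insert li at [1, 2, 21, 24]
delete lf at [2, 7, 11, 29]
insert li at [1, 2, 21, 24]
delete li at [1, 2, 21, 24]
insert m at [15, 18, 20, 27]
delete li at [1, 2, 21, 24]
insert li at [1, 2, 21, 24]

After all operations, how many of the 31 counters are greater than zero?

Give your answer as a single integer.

Step 1: insert lf at [2, 7, 11, 29] -> counters=[0,0,1,0,0,0,0,1,0,0,0,1,0,0,0,0,0,0,0,0,0,0,0,0,0,0,0,0,0,1,0]
Step 2: insert m at [15, 18, 20, 27] -> counters=[0,0,1,0,0,0,0,1,0,0,0,1,0,0,0,1,0,0,1,0,1,0,0,0,0,0,0,1,0,1,0]
Step 3: insert d at [0, 10, 19, 28] -> counters=[1,0,1,0,0,0,0,1,0,0,1,1,0,0,0,1,0,0,1,1,1,0,0,0,0,0,0,1,1,1,0]
Step 4: insert li at [1, 2, 21, 24] -> counters=[1,1,2,0,0,0,0,1,0,0,1,1,0,0,0,1,0,0,1,1,1,1,0,0,1,0,0,1,1,1,0]
Step 5: delete lf at [2, 7, 11, 29] -> counters=[1,1,1,0,0,0,0,0,0,0,1,0,0,0,0,1,0,0,1,1,1,1,0,0,1,0,0,1,1,0,0]
Step 6: insert li at [1, 2, 21, 24] -> counters=[1,2,2,0,0,0,0,0,0,0,1,0,0,0,0,1,0,0,1,1,1,2,0,0,2,0,0,1,1,0,0]
Step 7: delete li at [1, 2, 21, 24] -> counters=[1,1,1,0,0,0,0,0,0,0,1,0,0,0,0,1,0,0,1,1,1,1,0,0,1,0,0,1,1,0,0]
Step 8: insert m at [15, 18, 20, 27] -> counters=[1,1,1,0,0,0,0,0,0,0,1,0,0,0,0,2,0,0,2,1,2,1,0,0,1,0,0,2,1,0,0]
Step 9: delete li at [1, 2, 21, 24] -> counters=[1,0,0,0,0,0,0,0,0,0,1,0,0,0,0,2,0,0,2,1,2,0,0,0,0,0,0,2,1,0,0]
Step 10: insert li at [1, 2, 21, 24] -> counters=[1,1,1,0,0,0,0,0,0,0,1,0,0,0,0,2,0,0,2,1,2,1,0,0,1,0,0,2,1,0,0]
Final counters=[1,1,1,0,0,0,0,0,0,0,1,0,0,0,0,2,0,0,2,1,2,1,0,0,1,0,0,2,1,0,0] -> 12 nonzero

Answer: 12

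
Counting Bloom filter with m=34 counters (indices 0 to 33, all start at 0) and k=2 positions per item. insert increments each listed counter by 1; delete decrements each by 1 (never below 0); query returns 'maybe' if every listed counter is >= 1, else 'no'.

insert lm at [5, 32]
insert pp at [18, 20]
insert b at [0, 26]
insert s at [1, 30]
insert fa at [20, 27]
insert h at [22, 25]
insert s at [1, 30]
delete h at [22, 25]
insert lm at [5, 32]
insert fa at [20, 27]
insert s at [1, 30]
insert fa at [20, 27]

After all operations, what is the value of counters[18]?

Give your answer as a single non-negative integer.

Answer: 1

Derivation:
Step 1: insert lm at [5, 32] -> counters=[0,0,0,0,0,1,0,0,0,0,0,0,0,0,0,0,0,0,0,0,0,0,0,0,0,0,0,0,0,0,0,0,1,0]
Step 2: insert pp at [18, 20] -> counters=[0,0,0,0,0,1,0,0,0,0,0,0,0,0,0,0,0,0,1,0,1,0,0,0,0,0,0,0,0,0,0,0,1,0]
Step 3: insert b at [0, 26] -> counters=[1,0,0,0,0,1,0,0,0,0,0,0,0,0,0,0,0,0,1,0,1,0,0,0,0,0,1,0,0,0,0,0,1,0]
Step 4: insert s at [1, 30] -> counters=[1,1,0,0,0,1,0,0,0,0,0,0,0,0,0,0,0,0,1,0,1,0,0,0,0,0,1,0,0,0,1,0,1,0]
Step 5: insert fa at [20, 27] -> counters=[1,1,0,0,0,1,0,0,0,0,0,0,0,0,0,0,0,0,1,0,2,0,0,0,0,0,1,1,0,0,1,0,1,0]
Step 6: insert h at [22, 25] -> counters=[1,1,0,0,0,1,0,0,0,0,0,0,0,0,0,0,0,0,1,0,2,0,1,0,0,1,1,1,0,0,1,0,1,0]
Step 7: insert s at [1, 30] -> counters=[1,2,0,0,0,1,0,0,0,0,0,0,0,0,0,0,0,0,1,0,2,0,1,0,0,1,1,1,0,0,2,0,1,0]
Step 8: delete h at [22, 25] -> counters=[1,2,0,0,0,1,0,0,0,0,0,0,0,0,0,0,0,0,1,0,2,0,0,0,0,0,1,1,0,0,2,0,1,0]
Step 9: insert lm at [5, 32] -> counters=[1,2,0,0,0,2,0,0,0,0,0,0,0,0,0,0,0,0,1,0,2,0,0,0,0,0,1,1,0,0,2,0,2,0]
Step 10: insert fa at [20, 27] -> counters=[1,2,0,0,0,2,0,0,0,0,0,0,0,0,0,0,0,0,1,0,3,0,0,0,0,0,1,2,0,0,2,0,2,0]
Step 11: insert s at [1, 30] -> counters=[1,3,0,0,0,2,0,0,0,0,0,0,0,0,0,0,0,0,1,0,3,0,0,0,0,0,1,2,0,0,3,0,2,0]
Step 12: insert fa at [20, 27] -> counters=[1,3,0,0,0,2,0,0,0,0,0,0,0,0,0,0,0,0,1,0,4,0,0,0,0,0,1,3,0,0,3,0,2,0]
Final counters=[1,3,0,0,0,2,0,0,0,0,0,0,0,0,0,0,0,0,1,0,4,0,0,0,0,0,1,3,0,0,3,0,2,0] -> counters[18]=1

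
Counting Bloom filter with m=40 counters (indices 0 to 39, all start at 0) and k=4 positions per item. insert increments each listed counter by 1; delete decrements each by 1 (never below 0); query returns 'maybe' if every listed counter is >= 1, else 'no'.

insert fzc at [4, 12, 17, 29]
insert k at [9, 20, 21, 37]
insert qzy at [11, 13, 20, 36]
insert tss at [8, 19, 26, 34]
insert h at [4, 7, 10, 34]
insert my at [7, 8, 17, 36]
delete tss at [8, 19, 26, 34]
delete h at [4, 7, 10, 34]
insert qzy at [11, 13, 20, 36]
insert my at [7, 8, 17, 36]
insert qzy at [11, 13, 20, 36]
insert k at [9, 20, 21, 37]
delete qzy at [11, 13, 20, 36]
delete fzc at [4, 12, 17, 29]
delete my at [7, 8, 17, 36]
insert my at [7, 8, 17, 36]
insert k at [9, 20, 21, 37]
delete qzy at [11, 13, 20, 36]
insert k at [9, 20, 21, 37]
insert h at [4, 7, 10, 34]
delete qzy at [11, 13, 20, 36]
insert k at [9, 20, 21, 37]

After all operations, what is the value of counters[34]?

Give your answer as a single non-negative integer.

Answer: 1

Derivation:
Step 1: insert fzc at [4, 12, 17, 29] -> counters=[0,0,0,0,1,0,0,0,0,0,0,0,1,0,0,0,0,1,0,0,0,0,0,0,0,0,0,0,0,1,0,0,0,0,0,0,0,0,0,0]
Step 2: insert k at [9, 20, 21, 37] -> counters=[0,0,0,0,1,0,0,0,0,1,0,0,1,0,0,0,0,1,0,0,1,1,0,0,0,0,0,0,0,1,0,0,0,0,0,0,0,1,0,0]
Step 3: insert qzy at [11, 13, 20, 36] -> counters=[0,0,0,0,1,0,0,0,0,1,0,1,1,1,0,0,0,1,0,0,2,1,0,0,0,0,0,0,0,1,0,0,0,0,0,0,1,1,0,0]
Step 4: insert tss at [8, 19, 26, 34] -> counters=[0,0,0,0,1,0,0,0,1,1,0,1,1,1,0,0,0,1,0,1,2,1,0,0,0,0,1,0,0,1,0,0,0,0,1,0,1,1,0,0]
Step 5: insert h at [4, 7, 10, 34] -> counters=[0,0,0,0,2,0,0,1,1,1,1,1,1,1,0,0,0,1,0,1,2,1,0,0,0,0,1,0,0,1,0,0,0,0,2,0,1,1,0,0]
Step 6: insert my at [7, 8, 17, 36] -> counters=[0,0,0,0,2,0,0,2,2,1,1,1,1,1,0,0,0,2,0,1,2,1,0,0,0,0,1,0,0,1,0,0,0,0,2,0,2,1,0,0]
Step 7: delete tss at [8, 19, 26, 34] -> counters=[0,0,0,0,2,0,0,2,1,1,1,1,1,1,0,0,0,2,0,0,2,1,0,0,0,0,0,0,0,1,0,0,0,0,1,0,2,1,0,0]
Step 8: delete h at [4, 7, 10, 34] -> counters=[0,0,0,0,1,0,0,1,1,1,0,1,1,1,0,0,0,2,0,0,2,1,0,0,0,0,0,0,0,1,0,0,0,0,0,0,2,1,0,0]
Step 9: insert qzy at [11, 13, 20, 36] -> counters=[0,0,0,0,1,0,0,1,1,1,0,2,1,2,0,0,0,2,0,0,3,1,0,0,0,0,0,0,0,1,0,0,0,0,0,0,3,1,0,0]
Step 10: insert my at [7, 8, 17, 36] -> counters=[0,0,0,0,1,0,0,2,2,1,0,2,1,2,0,0,0,3,0,0,3,1,0,0,0,0,0,0,0,1,0,0,0,0,0,0,4,1,0,0]
Step 11: insert qzy at [11, 13, 20, 36] -> counters=[0,0,0,0,1,0,0,2,2,1,0,3,1,3,0,0,0,3,0,0,4,1,0,0,0,0,0,0,0,1,0,0,0,0,0,0,5,1,0,0]
Step 12: insert k at [9, 20, 21, 37] -> counters=[0,0,0,0,1,0,0,2,2,2,0,3,1,3,0,0,0,3,0,0,5,2,0,0,0,0,0,0,0,1,0,0,0,0,0,0,5,2,0,0]
Step 13: delete qzy at [11, 13, 20, 36] -> counters=[0,0,0,0,1,0,0,2,2,2,0,2,1,2,0,0,0,3,0,0,4,2,0,0,0,0,0,0,0,1,0,0,0,0,0,0,4,2,0,0]
Step 14: delete fzc at [4, 12, 17, 29] -> counters=[0,0,0,0,0,0,0,2,2,2,0,2,0,2,0,0,0,2,0,0,4,2,0,0,0,0,0,0,0,0,0,0,0,0,0,0,4,2,0,0]
Step 15: delete my at [7, 8, 17, 36] -> counters=[0,0,0,0,0,0,0,1,1,2,0,2,0,2,0,0,0,1,0,0,4,2,0,0,0,0,0,0,0,0,0,0,0,0,0,0,3,2,0,0]
Step 16: insert my at [7, 8, 17, 36] -> counters=[0,0,0,0,0,0,0,2,2,2,0,2,0,2,0,0,0,2,0,0,4,2,0,0,0,0,0,0,0,0,0,0,0,0,0,0,4,2,0,0]
Step 17: insert k at [9, 20, 21, 37] -> counters=[0,0,0,0,0,0,0,2,2,3,0,2,0,2,0,0,0,2,0,0,5,3,0,0,0,0,0,0,0,0,0,0,0,0,0,0,4,3,0,0]
Step 18: delete qzy at [11, 13, 20, 36] -> counters=[0,0,0,0,0,0,0,2,2,3,0,1,0,1,0,0,0,2,0,0,4,3,0,0,0,0,0,0,0,0,0,0,0,0,0,0,3,3,0,0]
Step 19: insert k at [9, 20, 21, 37] -> counters=[0,0,0,0,0,0,0,2,2,4,0,1,0,1,0,0,0,2,0,0,5,4,0,0,0,0,0,0,0,0,0,0,0,0,0,0,3,4,0,0]
Step 20: insert h at [4, 7, 10, 34] -> counters=[0,0,0,0,1,0,0,3,2,4,1,1,0,1,0,0,0,2,0,0,5,4,0,0,0,0,0,0,0,0,0,0,0,0,1,0,3,4,0,0]
Step 21: delete qzy at [11, 13, 20, 36] -> counters=[0,0,0,0,1,0,0,3,2,4,1,0,0,0,0,0,0,2,0,0,4,4,0,0,0,0,0,0,0,0,0,0,0,0,1,0,2,4,0,0]
Step 22: insert k at [9, 20, 21, 37] -> counters=[0,0,0,0,1,0,0,3,2,5,1,0,0,0,0,0,0,2,0,0,5,5,0,0,0,0,0,0,0,0,0,0,0,0,1,0,2,5,0,0]
Final counters=[0,0,0,0,1,0,0,3,2,5,1,0,0,0,0,0,0,2,0,0,5,5,0,0,0,0,0,0,0,0,0,0,0,0,1,0,2,5,0,0] -> counters[34]=1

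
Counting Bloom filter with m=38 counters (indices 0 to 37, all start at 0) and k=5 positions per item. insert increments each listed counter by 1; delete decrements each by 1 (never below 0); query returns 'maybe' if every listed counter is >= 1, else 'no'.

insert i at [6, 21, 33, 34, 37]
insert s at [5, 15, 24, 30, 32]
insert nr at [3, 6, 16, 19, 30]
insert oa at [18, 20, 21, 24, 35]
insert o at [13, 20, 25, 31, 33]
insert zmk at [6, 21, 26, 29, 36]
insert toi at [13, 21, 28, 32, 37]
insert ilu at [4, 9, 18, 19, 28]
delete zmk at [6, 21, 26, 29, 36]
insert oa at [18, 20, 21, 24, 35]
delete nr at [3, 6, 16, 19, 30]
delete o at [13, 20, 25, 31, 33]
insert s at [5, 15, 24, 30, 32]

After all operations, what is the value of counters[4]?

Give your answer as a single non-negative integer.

Answer: 1

Derivation:
Step 1: insert i at [6, 21, 33, 34, 37] -> counters=[0,0,0,0,0,0,1,0,0,0,0,0,0,0,0,0,0,0,0,0,0,1,0,0,0,0,0,0,0,0,0,0,0,1,1,0,0,1]
Step 2: insert s at [5, 15, 24, 30, 32] -> counters=[0,0,0,0,0,1,1,0,0,0,0,0,0,0,0,1,0,0,0,0,0,1,0,0,1,0,0,0,0,0,1,0,1,1,1,0,0,1]
Step 3: insert nr at [3, 6, 16, 19, 30] -> counters=[0,0,0,1,0,1,2,0,0,0,0,0,0,0,0,1,1,0,0,1,0,1,0,0,1,0,0,0,0,0,2,0,1,1,1,0,0,1]
Step 4: insert oa at [18, 20, 21, 24, 35] -> counters=[0,0,0,1,0,1,2,0,0,0,0,0,0,0,0,1,1,0,1,1,1,2,0,0,2,0,0,0,0,0,2,0,1,1,1,1,0,1]
Step 5: insert o at [13, 20, 25, 31, 33] -> counters=[0,0,0,1,0,1,2,0,0,0,0,0,0,1,0,1,1,0,1,1,2,2,0,0,2,1,0,0,0,0,2,1,1,2,1,1,0,1]
Step 6: insert zmk at [6, 21, 26, 29, 36] -> counters=[0,0,0,1,0,1,3,0,0,0,0,0,0,1,0,1,1,0,1,1,2,3,0,0,2,1,1,0,0,1,2,1,1,2,1,1,1,1]
Step 7: insert toi at [13, 21, 28, 32, 37] -> counters=[0,0,0,1,0,1,3,0,0,0,0,0,0,2,0,1,1,0,1,1,2,4,0,0,2,1,1,0,1,1,2,1,2,2,1,1,1,2]
Step 8: insert ilu at [4, 9, 18, 19, 28] -> counters=[0,0,0,1,1,1,3,0,0,1,0,0,0,2,0,1,1,0,2,2,2,4,0,0,2,1,1,0,2,1,2,1,2,2,1,1,1,2]
Step 9: delete zmk at [6, 21, 26, 29, 36] -> counters=[0,0,0,1,1,1,2,0,0,1,0,0,0,2,0,1,1,0,2,2,2,3,0,0,2,1,0,0,2,0,2,1,2,2,1,1,0,2]
Step 10: insert oa at [18, 20, 21, 24, 35] -> counters=[0,0,0,1,1,1,2,0,0,1,0,0,0,2,0,1,1,0,3,2,3,4,0,0,3,1,0,0,2,0,2,1,2,2,1,2,0,2]
Step 11: delete nr at [3, 6, 16, 19, 30] -> counters=[0,0,0,0,1,1,1,0,0,1,0,0,0,2,0,1,0,0,3,1,3,4,0,0,3,1,0,0,2,0,1,1,2,2,1,2,0,2]
Step 12: delete o at [13, 20, 25, 31, 33] -> counters=[0,0,0,0,1,1,1,0,0,1,0,0,0,1,0,1,0,0,3,1,2,4,0,0,3,0,0,0,2,0,1,0,2,1,1,2,0,2]
Step 13: insert s at [5, 15, 24, 30, 32] -> counters=[0,0,0,0,1,2,1,0,0,1,0,0,0,1,0,2,0,0,3,1,2,4,0,0,4,0,0,0,2,0,2,0,3,1,1,2,0,2]
Final counters=[0,0,0,0,1,2,1,0,0,1,0,0,0,1,0,2,0,0,3,1,2,4,0,0,4,0,0,0,2,0,2,0,3,1,1,2,0,2] -> counters[4]=1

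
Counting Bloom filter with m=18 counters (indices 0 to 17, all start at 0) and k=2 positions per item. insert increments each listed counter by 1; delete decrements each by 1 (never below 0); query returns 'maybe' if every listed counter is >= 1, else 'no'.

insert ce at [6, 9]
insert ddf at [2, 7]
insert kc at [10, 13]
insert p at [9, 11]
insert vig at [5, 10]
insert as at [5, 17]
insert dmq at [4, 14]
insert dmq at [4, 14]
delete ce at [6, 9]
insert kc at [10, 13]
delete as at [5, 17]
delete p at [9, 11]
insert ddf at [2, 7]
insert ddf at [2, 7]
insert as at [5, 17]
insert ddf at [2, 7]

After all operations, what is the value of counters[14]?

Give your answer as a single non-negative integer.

Step 1: insert ce at [6, 9] -> counters=[0,0,0,0,0,0,1,0,0,1,0,0,0,0,0,0,0,0]
Step 2: insert ddf at [2, 7] -> counters=[0,0,1,0,0,0,1,1,0,1,0,0,0,0,0,0,0,0]
Step 3: insert kc at [10, 13] -> counters=[0,0,1,0,0,0,1,1,0,1,1,0,0,1,0,0,0,0]
Step 4: insert p at [9, 11] -> counters=[0,0,1,0,0,0,1,1,0,2,1,1,0,1,0,0,0,0]
Step 5: insert vig at [5, 10] -> counters=[0,0,1,0,0,1,1,1,0,2,2,1,0,1,0,0,0,0]
Step 6: insert as at [5, 17] -> counters=[0,0,1,0,0,2,1,1,0,2,2,1,0,1,0,0,0,1]
Step 7: insert dmq at [4, 14] -> counters=[0,0,1,0,1,2,1,1,0,2,2,1,0,1,1,0,0,1]
Step 8: insert dmq at [4, 14] -> counters=[0,0,1,0,2,2,1,1,0,2,2,1,0,1,2,0,0,1]
Step 9: delete ce at [6, 9] -> counters=[0,0,1,0,2,2,0,1,0,1,2,1,0,1,2,0,0,1]
Step 10: insert kc at [10, 13] -> counters=[0,0,1,0,2,2,0,1,0,1,3,1,0,2,2,0,0,1]
Step 11: delete as at [5, 17] -> counters=[0,0,1,0,2,1,0,1,0,1,3,1,0,2,2,0,0,0]
Step 12: delete p at [9, 11] -> counters=[0,0,1,0,2,1,0,1,0,0,3,0,0,2,2,0,0,0]
Step 13: insert ddf at [2, 7] -> counters=[0,0,2,0,2,1,0,2,0,0,3,0,0,2,2,0,0,0]
Step 14: insert ddf at [2, 7] -> counters=[0,0,3,0,2,1,0,3,0,0,3,0,0,2,2,0,0,0]
Step 15: insert as at [5, 17] -> counters=[0,0,3,0,2,2,0,3,0,0,3,0,0,2,2,0,0,1]
Step 16: insert ddf at [2, 7] -> counters=[0,0,4,0,2,2,0,4,0,0,3,0,0,2,2,0,0,1]
Final counters=[0,0,4,0,2,2,0,4,0,0,3,0,0,2,2,0,0,1] -> counters[14]=2

Answer: 2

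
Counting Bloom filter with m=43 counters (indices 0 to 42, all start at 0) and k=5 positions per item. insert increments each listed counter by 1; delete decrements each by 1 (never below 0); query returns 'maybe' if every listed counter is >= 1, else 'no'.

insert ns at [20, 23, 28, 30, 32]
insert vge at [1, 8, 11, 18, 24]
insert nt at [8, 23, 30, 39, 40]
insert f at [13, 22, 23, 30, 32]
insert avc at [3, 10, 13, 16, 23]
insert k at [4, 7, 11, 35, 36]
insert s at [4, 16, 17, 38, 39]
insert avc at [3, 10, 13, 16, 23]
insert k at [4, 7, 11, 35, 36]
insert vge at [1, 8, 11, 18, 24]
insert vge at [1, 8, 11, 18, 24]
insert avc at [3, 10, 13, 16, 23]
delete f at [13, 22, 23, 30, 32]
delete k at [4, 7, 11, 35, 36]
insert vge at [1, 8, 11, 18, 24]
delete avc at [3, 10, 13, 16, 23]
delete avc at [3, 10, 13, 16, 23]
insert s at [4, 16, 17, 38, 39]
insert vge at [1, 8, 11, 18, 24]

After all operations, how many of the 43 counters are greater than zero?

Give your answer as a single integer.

Step 1: insert ns at [20, 23, 28, 30, 32] -> counters=[0,0,0,0,0,0,0,0,0,0,0,0,0,0,0,0,0,0,0,0,1,0,0,1,0,0,0,0,1,0,1,0,1,0,0,0,0,0,0,0,0,0,0]
Step 2: insert vge at [1, 8, 11, 18, 24] -> counters=[0,1,0,0,0,0,0,0,1,0,0,1,0,0,0,0,0,0,1,0,1,0,0,1,1,0,0,0,1,0,1,0,1,0,0,0,0,0,0,0,0,0,0]
Step 3: insert nt at [8, 23, 30, 39, 40] -> counters=[0,1,0,0,0,0,0,0,2,0,0,1,0,0,0,0,0,0,1,0,1,0,0,2,1,0,0,0,1,0,2,0,1,0,0,0,0,0,0,1,1,0,0]
Step 4: insert f at [13, 22, 23, 30, 32] -> counters=[0,1,0,0,0,0,0,0,2,0,0,1,0,1,0,0,0,0,1,0,1,0,1,3,1,0,0,0,1,0,3,0,2,0,0,0,0,0,0,1,1,0,0]
Step 5: insert avc at [3, 10, 13, 16, 23] -> counters=[0,1,0,1,0,0,0,0,2,0,1,1,0,2,0,0,1,0,1,0,1,0,1,4,1,0,0,0,1,0,3,0,2,0,0,0,0,0,0,1,1,0,0]
Step 6: insert k at [4, 7, 11, 35, 36] -> counters=[0,1,0,1,1,0,0,1,2,0,1,2,0,2,0,0,1,0,1,0,1,0,1,4,1,0,0,0,1,0,3,0,2,0,0,1,1,0,0,1,1,0,0]
Step 7: insert s at [4, 16, 17, 38, 39] -> counters=[0,1,0,1,2,0,0,1,2,0,1,2,0,2,0,0,2,1,1,0,1,0,1,4,1,0,0,0,1,0,3,0,2,0,0,1,1,0,1,2,1,0,0]
Step 8: insert avc at [3, 10, 13, 16, 23] -> counters=[0,1,0,2,2,0,0,1,2,0,2,2,0,3,0,0,3,1,1,0,1,0,1,5,1,0,0,0,1,0,3,0,2,0,0,1,1,0,1,2,1,0,0]
Step 9: insert k at [4, 7, 11, 35, 36] -> counters=[0,1,0,2,3,0,0,2,2,0,2,3,0,3,0,0,3,1,1,0,1,0,1,5,1,0,0,0,1,0,3,0,2,0,0,2,2,0,1,2,1,0,0]
Step 10: insert vge at [1, 8, 11, 18, 24] -> counters=[0,2,0,2,3,0,0,2,3,0,2,4,0,3,0,0,3,1,2,0,1,0,1,5,2,0,0,0,1,0,3,0,2,0,0,2,2,0,1,2,1,0,0]
Step 11: insert vge at [1, 8, 11, 18, 24] -> counters=[0,3,0,2,3,0,0,2,4,0,2,5,0,3,0,0,3,1,3,0,1,0,1,5,3,0,0,0,1,0,3,0,2,0,0,2,2,0,1,2,1,0,0]
Step 12: insert avc at [3, 10, 13, 16, 23] -> counters=[0,3,0,3,3,0,0,2,4,0,3,5,0,4,0,0,4,1,3,0,1,0,1,6,3,0,0,0,1,0,3,0,2,0,0,2,2,0,1,2,1,0,0]
Step 13: delete f at [13, 22, 23, 30, 32] -> counters=[0,3,0,3,3,0,0,2,4,0,3,5,0,3,0,0,4,1,3,0,1,0,0,5,3,0,0,0,1,0,2,0,1,0,0,2,2,0,1,2,1,0,0]
Step 14: delete k at [4, 7, 11, 35, 36] -> counters=[0,3,0,3,2,0,0,1,4,0,3,4,0,3,0,0,4,1,3,0,1,0,0,5,3,0,0,0,1,0,2,0,1,0,0,1,1,0,1,2,1,0,0]
Step 15: insert vge at [1, 8, 11, 18, 24] -> counters=[0,4,0,3,2,0,0,1,5,0,3,5,0,3,0,0,4,1,4,0,1,0,0,5,4,0,0,0,1,0,2,0,1,0,0,1,1,0,1,2,1,0,0]
Step 16: delete avc at [3, 10, 13, 16, 23] -> counters=[0,4,0,2,2,0,0,1,5,0,2,5,0,2,0,0,3,1,4,0,1,0,0,4,4,0,0,0,1,0,2,0,1,0,0,1,1,0,1,2,1,0,0]
Step 17: delete avc at [3, 10, 13, 16, 23] -> counters=[0,4,0,1,2,0,0,1,5,0,1,5,0,1,0,0,2,1,4,0,1,0,0,3,4,0,0,0,1,0,2,0,1,0,0,1,1,0,1,2,1,0,0]
Step 18: insert s at [4, 16, 17, 38, 39] -> counters=[0,4,0,1,3,0,0,1,5,0,1,5,0,1,0,0,3,2,4,0,1,0,0,3,4,0,0,0,1,0,2,0,1,0,0,1,1,0,2,3,1,0,0]
Step 19: insert vge at [1, 8, 11, 18, 24] -> counters=[0,5,0,1,3,0,0,1,6,0,1,6,0,1,0,0,3,2,5,0,1,0,0,3,5,0,0,0,1,0,2,0,1,0,0,1,1,0,2,3,1,0,0]
Final counters=[0,5,0,1,3,0,0,1,6,0,1,6,0,1,0,0,3,2,5,0,1,0,0,3,5,0,0,0,1,0,2,0,1,0,0,1,1,0,2,3,1,0,0] -> 22 nonzero

Answer: 22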